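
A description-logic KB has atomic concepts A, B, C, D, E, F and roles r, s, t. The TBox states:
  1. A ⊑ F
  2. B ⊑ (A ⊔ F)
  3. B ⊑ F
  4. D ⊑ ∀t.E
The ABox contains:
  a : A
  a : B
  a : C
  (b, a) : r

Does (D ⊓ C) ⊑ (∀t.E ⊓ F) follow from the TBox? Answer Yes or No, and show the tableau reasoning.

1. (D ⊓ C) ⊑ (∀t.E ⊓ F)  ⇔  ((D ⊓ C) ⊓ (∃t.¬E ⊔ ¬F)) unsat w.r.t. T
   apply at x₀: D⊑∀t.E
   open: L(x₀) ⊇ {C, D, ¬A, ¬B, ¬F, …}
2. Hence (D ⊓ C) ⊑ (∀t.E ⊓ F): not entailed.

No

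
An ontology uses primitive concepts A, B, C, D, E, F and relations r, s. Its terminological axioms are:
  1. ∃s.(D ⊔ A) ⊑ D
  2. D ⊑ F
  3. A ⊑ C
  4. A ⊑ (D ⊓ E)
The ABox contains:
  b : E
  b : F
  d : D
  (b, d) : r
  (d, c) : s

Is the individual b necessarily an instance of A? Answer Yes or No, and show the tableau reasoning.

No

1. b : A?  L(b) = {E, F} ∪ {¬A}
   open: L(b) ⊇ {E, F, ¬A, ∀s.(¬D ⊓ ¬A)} — b ∉ A possible
2. Hence b : A: not entailed.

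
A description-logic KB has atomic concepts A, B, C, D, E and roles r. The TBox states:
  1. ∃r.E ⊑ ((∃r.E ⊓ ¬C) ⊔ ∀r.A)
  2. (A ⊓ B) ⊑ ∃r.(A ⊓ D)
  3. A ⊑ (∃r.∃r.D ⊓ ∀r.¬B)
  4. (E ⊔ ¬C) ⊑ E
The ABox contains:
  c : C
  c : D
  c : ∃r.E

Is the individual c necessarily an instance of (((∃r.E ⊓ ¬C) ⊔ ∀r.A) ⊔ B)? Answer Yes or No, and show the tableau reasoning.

1. c : (((∃r.E ⊓ ¬C) ⊔ ∀r.A) ⊔ B)?  L(c) = {C, D, ∃r.E} ∪ {(((∀r.¬E ⊔ C) ⊓ ∃r.¬A) ⊓ ¬B)}
   clash {A, ¬A} at an ∃-successor — c ∈ (((∃r.E ⊓ ¬C) ⊔ ∀r.A) ⊔ B)
2. Hence c : (((∃r.E ⊓ ¬C) ⊔ ∀r.A) ⊔ B): entailed.

Yes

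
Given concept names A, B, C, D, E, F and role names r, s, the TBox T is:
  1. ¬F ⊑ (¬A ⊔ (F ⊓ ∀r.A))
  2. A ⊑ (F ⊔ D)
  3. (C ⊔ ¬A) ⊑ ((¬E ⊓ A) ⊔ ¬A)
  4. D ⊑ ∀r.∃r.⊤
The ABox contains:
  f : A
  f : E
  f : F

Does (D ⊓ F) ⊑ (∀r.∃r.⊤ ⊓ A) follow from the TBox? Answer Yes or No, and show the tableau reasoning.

1. (D ⊓ F) ⊑ (∀r.∃r.⊤ ⊓ A)  ⇔  ((D ⊓ F) ⊓ (∃r.∀r.⊥ ⊔ ¬A)) unsat w.r.t. T
   apply at x₀: D⊑∀r.∃r.⊤
   open: L(x₀) ⊇ {D, F, ¬A, ∀r.∃r.⊤}
2. Hence (D ⊓ F) ⊑ (∀r.∃r.⊤ ⊓ A): not entailed.

No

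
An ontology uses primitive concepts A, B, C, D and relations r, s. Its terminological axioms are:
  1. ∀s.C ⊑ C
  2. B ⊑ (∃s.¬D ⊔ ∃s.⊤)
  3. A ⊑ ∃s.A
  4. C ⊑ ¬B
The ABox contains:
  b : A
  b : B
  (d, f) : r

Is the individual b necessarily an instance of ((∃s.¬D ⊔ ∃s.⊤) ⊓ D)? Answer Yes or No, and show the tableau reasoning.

No

1. b : ((∃s.¬D ⊔ ∃s.⊤) ⊓ D)?  L(b) = {A, B} ∪ {((∀s.D ⊓ ∀s.⊥) ⊔ ¬D)}
   apply at b: B⊑(∃s.¬D ⊔ ∃s.⊤); A⊑∃s.A
   open: L(b) ⊇ {A, B, ¬C, ¬D, ∃s.A, …} (+ ∃-successors) — b ∉ ((∃s.¬D ⊔ ∃s.⊤) ⊓ D) possible
2. Hence b : ((∃s.¬D ⊔ ∃s.⊤) ⊓ D): not entailed.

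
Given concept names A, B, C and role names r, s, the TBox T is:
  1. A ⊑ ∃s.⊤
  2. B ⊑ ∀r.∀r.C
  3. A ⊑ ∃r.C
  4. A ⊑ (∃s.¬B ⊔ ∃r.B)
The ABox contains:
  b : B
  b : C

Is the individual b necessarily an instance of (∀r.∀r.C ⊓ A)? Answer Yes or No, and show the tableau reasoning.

1. b : (∀r.∀r.C ⊓ A)?  L(b) = {B, C} ∪ {(∃r.∃r.¬C ⊔ ¬A)}
   apply at b: B⊑∀r.∀r.C
   open: L(b) ⊇ {B, C, ¬A, ∀r.∀r.C} — b ∉ (∀r.∀r.C ⊓ A) possible
2. Hence b : (∀r.∀r.C ⊓ A): not entailed.

No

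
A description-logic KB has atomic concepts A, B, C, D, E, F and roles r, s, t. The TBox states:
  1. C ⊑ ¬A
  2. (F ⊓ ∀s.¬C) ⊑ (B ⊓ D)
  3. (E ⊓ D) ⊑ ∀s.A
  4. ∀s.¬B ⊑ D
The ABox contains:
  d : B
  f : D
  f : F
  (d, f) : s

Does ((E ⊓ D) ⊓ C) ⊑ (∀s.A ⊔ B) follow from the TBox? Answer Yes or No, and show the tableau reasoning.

1. ((E ⊓ D) ⊓ C) ⊑ (∀s.A ⊔ B)  ⇔  (((E ⊓ D) ⊓ C) ⊓ (∃s.¬A ⊓ ¬B)) unsat w.r.t. T
   all branches close; clash {B, ¬B} at x₀
2. Hence ((E ⊓ D) ⊓ C) ⊑ (∀s.A ⊔ B): entailed.

Yes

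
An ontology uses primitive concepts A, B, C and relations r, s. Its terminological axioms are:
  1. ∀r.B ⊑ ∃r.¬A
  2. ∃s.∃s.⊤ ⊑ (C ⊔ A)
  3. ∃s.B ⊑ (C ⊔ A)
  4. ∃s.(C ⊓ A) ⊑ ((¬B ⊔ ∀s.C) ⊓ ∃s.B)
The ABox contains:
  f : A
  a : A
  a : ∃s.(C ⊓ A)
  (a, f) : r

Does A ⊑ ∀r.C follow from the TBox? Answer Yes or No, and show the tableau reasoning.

No

1. A ⊑ ∀r.C  ⇔  (A ⊓ ∃r.¬C) unsat w.r.t. T
   open: L(x₀) ⊇ {A, ∀s.(¬C ⊔ ¬A), ∀s.¬B, ∀s.∀s.⊥, ∃r.¬B, …} (+ ∃-successors)
2. Hence A ⊑ ∀r.C: not entailed.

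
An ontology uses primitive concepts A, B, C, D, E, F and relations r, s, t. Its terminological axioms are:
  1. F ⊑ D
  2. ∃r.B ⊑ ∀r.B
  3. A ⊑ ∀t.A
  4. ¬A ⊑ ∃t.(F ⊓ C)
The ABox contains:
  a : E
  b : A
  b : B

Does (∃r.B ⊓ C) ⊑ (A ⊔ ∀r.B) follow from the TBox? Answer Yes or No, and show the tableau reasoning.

1. (∃r.B ⊓ C) ⊑ (A ⊔ ∀r.B)  ⇔  ((∃r.B ⊓ C) ⊓ (¬A ⊓ ∃r.¬B)) unsat w.r.t. T
   all branches close; clash {B, ¬B} at an ∃-successor
2. Hence (∃r.B ⊓ C) ⊑ (A ⊔ ∀r.B): entailed.

Yes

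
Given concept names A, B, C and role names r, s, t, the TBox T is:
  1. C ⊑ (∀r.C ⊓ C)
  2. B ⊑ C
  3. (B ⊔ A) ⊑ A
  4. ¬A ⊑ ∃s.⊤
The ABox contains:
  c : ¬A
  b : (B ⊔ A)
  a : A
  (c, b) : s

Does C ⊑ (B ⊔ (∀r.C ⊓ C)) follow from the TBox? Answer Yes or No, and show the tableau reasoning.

1. C ⊑ (B ⊔ (∀r.C ⊓ C))  ⇔  (C ⊓ (¬B ⊓ (∃r.¬C ⊔ ¬C))) unsat w.r.t. T
   all branches close; clash {C, ¬C} at x₀
2. Hence C ⊑ (B ⊔ (∀r.C ⊓ C)): entailed.

Yes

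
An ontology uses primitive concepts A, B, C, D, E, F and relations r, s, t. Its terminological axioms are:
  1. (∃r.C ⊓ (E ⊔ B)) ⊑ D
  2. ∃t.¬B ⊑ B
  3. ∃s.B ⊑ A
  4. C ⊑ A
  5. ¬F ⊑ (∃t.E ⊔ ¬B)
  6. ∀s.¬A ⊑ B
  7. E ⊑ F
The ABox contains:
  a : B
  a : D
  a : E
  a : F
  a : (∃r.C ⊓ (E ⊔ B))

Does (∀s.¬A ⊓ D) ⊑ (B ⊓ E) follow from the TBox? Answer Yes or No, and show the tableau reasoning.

1. (∀s.¬A ⊓ D) ⊑ (B ⊓ E)  ⇔  ((∀s.¬A ⊓ D) ⊓ (¬B ⊔ ¬E)) unsat w.r.t. T
   apply at x₀: ∀s.¬A⊑B
   open: L(x₀) ⊇ {B, D, F, ¬C, ¬E, …}
2. Hence (∀s.¬A ⊓ D) ⊑ (B ⊓ E): not entailed.

No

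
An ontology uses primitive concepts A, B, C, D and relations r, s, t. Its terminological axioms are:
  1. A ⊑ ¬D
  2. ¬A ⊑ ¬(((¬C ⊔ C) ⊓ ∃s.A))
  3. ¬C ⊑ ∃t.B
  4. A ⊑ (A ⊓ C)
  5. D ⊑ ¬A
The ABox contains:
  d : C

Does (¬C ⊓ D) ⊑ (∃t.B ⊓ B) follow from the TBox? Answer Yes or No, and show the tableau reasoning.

1. (¬C ⊓ D) ⊑ (∃t.B ⊓ B)  ⇔  ((¬C ⊓ D) ⊓ (∀t.¬B ⊔ ¬B)) unsat w.r.t. T
   apply at x₀: ¬C⊑∃t.B; D⊑¬A
   open: L(x₀) ⊇ {D, ¬A, ¬B, ¬C, ∀s.¬A, …} (+ ∃-successors)
2. Hence (¬C ⊓ D) ⊑ (∃t.B ⊓ B): not entailed.

No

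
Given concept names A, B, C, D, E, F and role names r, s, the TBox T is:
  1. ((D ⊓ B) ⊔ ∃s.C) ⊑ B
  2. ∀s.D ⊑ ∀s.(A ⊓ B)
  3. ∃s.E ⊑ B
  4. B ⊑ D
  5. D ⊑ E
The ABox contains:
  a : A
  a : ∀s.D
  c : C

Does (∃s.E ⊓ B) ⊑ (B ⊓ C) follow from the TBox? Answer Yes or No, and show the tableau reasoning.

No

1. (∃s.E ⊓ B) ⊑ (B ⊓ C)  ⇔  ((∃s.E ⊓ B) ⊓ (¬B ⊔ ¬C)) unsat w.r.t. T
   apply at x₀: B⊑D
   open: L(x₀) ⊇ {B, D, E, ¬C, ∃s.E, …} (+ ∃-successors)
2. Hence (∃s.E ⊓ B) ⊑ (B ⊓ C): not entailed.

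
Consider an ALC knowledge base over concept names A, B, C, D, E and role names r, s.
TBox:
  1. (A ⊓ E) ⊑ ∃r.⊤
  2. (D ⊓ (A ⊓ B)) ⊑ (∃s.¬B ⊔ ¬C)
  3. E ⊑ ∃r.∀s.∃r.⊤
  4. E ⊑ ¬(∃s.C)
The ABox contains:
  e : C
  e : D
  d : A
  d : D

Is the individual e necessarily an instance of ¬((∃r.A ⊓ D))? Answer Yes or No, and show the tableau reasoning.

No

1. e : ¬((∃r.A ⊓ D))?  L(e) = {C, D} ∪ {(∃r.A ⊓ D)}
   open: L(e) ⊇ {C, D, ¬A, ¬E, ∃r.A} (+ ∃-successors) — e ∉ ¬((∃r.A ⊓ D)) possible
2. Hence e : ¬((∃r.A ⊓ D)): not entailed.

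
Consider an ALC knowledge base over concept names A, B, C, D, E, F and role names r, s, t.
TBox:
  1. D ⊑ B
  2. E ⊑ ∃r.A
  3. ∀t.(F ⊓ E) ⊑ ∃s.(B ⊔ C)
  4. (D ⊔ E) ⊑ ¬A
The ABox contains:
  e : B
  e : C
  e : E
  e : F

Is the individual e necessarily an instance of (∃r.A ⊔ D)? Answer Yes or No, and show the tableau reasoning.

1. e : (∃r.A ⊔ D)?  L(e) = {B, C, E, F} ∪ {(∀r.¬A ⊓ ¬D)}
   clash {A, ¬A} at an ∃-successor — e ∈ (∃r.A ⊔ D)
2. Hence e : (∃r.A ⊔ D): entailed.

Yes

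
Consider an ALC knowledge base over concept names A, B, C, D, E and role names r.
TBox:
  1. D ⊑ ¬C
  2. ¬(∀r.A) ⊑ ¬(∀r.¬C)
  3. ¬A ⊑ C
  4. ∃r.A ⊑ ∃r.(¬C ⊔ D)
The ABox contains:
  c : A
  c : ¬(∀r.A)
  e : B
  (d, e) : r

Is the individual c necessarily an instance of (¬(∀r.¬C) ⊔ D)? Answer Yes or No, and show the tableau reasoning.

Yes

1. c : (¬(∀r.¬C) ⊔ D)?  L(c) = {A, ¬(∀r.A)} ∪ {(∀r.¬C ⊓ ¬D)}
   clash {C, ¬C} at an ∃-successor — c ∈ (¬(∀r.¬C) ⊔ D)
2. Hence c : (¬(∀r.¬C) ⊔ D): entailed.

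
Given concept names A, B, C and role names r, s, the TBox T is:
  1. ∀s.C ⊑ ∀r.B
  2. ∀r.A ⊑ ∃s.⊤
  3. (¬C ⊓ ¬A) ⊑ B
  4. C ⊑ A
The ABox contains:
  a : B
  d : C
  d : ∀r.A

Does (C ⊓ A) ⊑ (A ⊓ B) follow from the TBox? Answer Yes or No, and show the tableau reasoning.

1. (C ⊓ A) ⊑ (A ⊓ B)  ⇔  ((C ⊓ A) ⊓ (¬A ⊔ ¬B)) unsat w.r.t. T
   open: L(x₀) ⊇ {A, C, ¬B, ∃r.¬A, ∃s.¬C} (+ ∃-successors)
2. Hence (C ⊓ A) ⊑ (A ⊓ B): not entailed.

No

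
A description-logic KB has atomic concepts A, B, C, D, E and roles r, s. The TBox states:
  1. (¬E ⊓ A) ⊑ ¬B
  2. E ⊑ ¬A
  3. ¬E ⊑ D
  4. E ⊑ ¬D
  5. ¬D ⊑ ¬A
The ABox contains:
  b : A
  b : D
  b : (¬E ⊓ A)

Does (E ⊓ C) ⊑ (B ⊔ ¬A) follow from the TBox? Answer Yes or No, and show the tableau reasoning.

Yes

1. (E ⊓ C) ⊑ (B ⊔ ¬A)  ⇔  ((E ⊓ C) ⊓ (¬B ⊓ A)) unsat w.r.t. T
   all branches close; clash {A, ¬A} at x₀
2. Hence (E ⊓ C) ⊑ (B ⊔ ¬A): entailed.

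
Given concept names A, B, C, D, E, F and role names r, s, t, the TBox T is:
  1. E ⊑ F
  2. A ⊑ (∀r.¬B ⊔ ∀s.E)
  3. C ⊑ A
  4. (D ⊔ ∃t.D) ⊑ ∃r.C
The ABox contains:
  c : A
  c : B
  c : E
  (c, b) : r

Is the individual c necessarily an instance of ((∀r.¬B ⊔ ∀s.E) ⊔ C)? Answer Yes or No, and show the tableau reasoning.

1. c : ((∀r.¬B ⊔ ∀s.E) ⊔ C)?  L(c) = {A, B, E} ∪ {((∃r.B ⊓ ∃s.¬E) ⊓ ¬C)}
   clash {E, ¬E} at an ∃-successor — c ∈ ((∀r.¬B ⊔ ∀s.E) ⊔ C)
2. Hence c : ((∀r.¬B ⊔ ∀s.E) ⊔ C): entailed.

Yes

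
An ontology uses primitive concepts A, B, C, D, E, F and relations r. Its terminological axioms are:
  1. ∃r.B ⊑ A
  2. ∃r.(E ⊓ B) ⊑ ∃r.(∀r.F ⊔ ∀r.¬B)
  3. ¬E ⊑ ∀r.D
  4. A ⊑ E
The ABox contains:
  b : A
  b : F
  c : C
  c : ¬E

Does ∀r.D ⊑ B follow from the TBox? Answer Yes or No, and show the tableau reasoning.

No

1. ∀r.D ⊑ B  ⇔  (∀r.D ⊓ ¬B) unsat w.r.t. T
   open: L(x₀) ⊇ {¬A, ¬B, ∀r.(¬E ⊔ ¬B), ∀r.D, ∀r.¬B}
2. Hence ∀r.D ⊑ B: not entailed.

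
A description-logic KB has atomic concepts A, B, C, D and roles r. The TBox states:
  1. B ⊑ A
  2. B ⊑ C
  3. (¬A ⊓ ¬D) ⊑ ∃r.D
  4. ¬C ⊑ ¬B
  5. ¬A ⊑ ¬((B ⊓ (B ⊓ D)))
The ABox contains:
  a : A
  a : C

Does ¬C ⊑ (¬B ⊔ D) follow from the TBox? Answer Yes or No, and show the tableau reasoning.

1. ¬C ⊑ (¬B ⊔ D)  ⇔  (¬C ⊓ (B ⊓ ¬D)) unsat w.r.t. T
   all branches close; clash {B, ¬B} at x₀
2. Hence ¬C ⊑ (¬B ⊔ D): entailed.

Yes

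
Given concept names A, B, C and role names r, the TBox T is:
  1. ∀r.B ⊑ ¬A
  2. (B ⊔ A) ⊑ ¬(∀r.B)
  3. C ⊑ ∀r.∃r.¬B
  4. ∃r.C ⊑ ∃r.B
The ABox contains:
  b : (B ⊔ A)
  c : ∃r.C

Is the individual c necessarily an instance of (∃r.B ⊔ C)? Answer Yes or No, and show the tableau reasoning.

Yes

1. c : (∃r.B ⊔ C)?  L(c) = {∃r.C} ∪ {(∀r.¬B ⊓ ¬C)}
   clash {B, ¬B} at an ∃-successor — c ∈ (∃r.B ⊔ C)
2. Hence c : (∃r.B ⊔ C): entailed.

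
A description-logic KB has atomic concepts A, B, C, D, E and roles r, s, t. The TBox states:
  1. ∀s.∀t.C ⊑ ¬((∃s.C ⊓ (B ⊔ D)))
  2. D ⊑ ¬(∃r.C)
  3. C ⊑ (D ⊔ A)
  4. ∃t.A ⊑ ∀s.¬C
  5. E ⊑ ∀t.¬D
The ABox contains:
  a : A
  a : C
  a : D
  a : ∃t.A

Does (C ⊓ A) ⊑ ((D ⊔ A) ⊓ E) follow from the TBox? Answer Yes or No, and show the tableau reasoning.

1. (C ⊓ A) ⊑ ((D ⊔ A) ⊓ E)  ⇔  ((C ⊓ A) ⊓ ((¬D ⊓ ¬A) ⊔ ¬E)) unsat w.r.t. T
   apply at x₀: C⊑(D ⊔ A)
   open: L(x₀) ⊇ {A, C, ¬D, ¬E, ∀t.¬A, …} (+ ∃-successors)
2. Hence (C ⊓ A) ⊑ ((D ⊔ A) ⊓ E): not entailed.

No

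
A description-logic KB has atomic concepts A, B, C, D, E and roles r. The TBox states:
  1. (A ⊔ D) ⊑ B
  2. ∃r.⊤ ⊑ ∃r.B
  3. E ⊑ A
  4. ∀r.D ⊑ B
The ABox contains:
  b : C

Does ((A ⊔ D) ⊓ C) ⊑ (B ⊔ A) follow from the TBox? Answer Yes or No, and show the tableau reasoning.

Yes

1. ((A ⊔ D) ⊓ C) ⊑ (B ⊔ A)  ⇔  (((A ⊔ D) ⊓ C) ⊓ (¬B ⊓ ¬A)) unsat w.r.t. T
   all branches close; clash {A, ¬A} at x₀
2. Hence ((A ⊔ D) ⊓ C) ⊑ (B ⊔ A): entailed.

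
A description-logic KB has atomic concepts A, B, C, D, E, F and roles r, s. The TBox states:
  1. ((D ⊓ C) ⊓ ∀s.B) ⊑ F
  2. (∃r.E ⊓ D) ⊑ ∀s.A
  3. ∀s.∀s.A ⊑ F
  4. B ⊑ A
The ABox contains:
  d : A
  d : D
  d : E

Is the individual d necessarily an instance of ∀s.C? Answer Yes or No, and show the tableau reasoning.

No

1. d : ∀s.C?  L(d) = {A, D, E} ∪ {∃s.¬C}
   open: L(d) ⊇ {A, D, E, ¬C, ∀r.¬E, …} (+ ∃-successors) — d ∉ ∀s.C possible
2. Hence d : ∀s.C: not entailed.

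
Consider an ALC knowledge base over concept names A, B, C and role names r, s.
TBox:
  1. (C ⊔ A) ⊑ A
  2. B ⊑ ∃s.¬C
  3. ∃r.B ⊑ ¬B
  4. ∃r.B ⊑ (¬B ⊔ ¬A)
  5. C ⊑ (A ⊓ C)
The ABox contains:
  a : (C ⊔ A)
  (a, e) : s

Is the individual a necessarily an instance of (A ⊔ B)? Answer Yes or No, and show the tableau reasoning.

Yes

1. a : (A ⊔ B)?  L(a) = {(C ⊔ A)} ∪ {(¬A ⊓ ¬B)}
   clash {A, ¬A} at a — a ∈ (A ⊔ B)
2. Hence a : (A ⊔ B): entailed.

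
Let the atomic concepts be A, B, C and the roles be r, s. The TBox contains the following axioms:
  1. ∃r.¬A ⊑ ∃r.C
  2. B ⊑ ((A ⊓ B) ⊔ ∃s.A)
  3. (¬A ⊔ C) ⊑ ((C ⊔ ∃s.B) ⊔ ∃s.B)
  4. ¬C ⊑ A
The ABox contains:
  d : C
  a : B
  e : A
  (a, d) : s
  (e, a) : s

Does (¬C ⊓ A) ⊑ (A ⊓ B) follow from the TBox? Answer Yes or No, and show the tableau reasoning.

1. (¬C ⊓ A) ⊑ (A ⊓ B)  ⇔  ((¬C ⊓ A) ⊓ (¬A ⊔ ¬B)) unsat w.r.t. T
   open: L(x₀) ⊇ {A, ¬B, ¬C, ∀r.A}
2. Hence (¬C ⊓ A) ⊑ (A ⊓ B): not entailed.

No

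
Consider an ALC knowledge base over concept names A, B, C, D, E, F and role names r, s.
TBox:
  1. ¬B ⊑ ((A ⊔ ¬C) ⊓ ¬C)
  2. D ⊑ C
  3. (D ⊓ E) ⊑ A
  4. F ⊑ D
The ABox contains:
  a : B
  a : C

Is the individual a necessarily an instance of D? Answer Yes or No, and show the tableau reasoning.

1. a : D?  L(a) = {B, C} ∪ {¬D}
   open: L(a) ⊇ {B, C, ¬D, ¬F} — a ∉ D possible
2. Hence a : D: not entailed.

No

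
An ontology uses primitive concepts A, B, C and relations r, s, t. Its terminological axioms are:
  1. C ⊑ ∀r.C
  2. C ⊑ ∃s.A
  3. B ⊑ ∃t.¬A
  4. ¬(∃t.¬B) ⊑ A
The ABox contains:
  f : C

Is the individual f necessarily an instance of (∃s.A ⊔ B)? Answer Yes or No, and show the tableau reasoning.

Yes

1. f : (∃s.A ⊔ B)?  L(f) = {C} ∪ {(∀s.¬A ⊓ ¬B)}
   clash {A, ¬A} at an ∃-successor — f ∈ (∃s.A ⊔ B)
2. Hence f : (∃s.A ⊔ B): entailed.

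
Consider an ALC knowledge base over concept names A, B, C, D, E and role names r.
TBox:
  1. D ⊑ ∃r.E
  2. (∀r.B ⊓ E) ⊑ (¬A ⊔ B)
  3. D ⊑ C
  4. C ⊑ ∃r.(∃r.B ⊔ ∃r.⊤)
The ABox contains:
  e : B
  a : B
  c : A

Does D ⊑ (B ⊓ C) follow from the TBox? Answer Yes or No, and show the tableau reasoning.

1. D ⊑ (B ⊓ C)  ⇔  (D ⊓ (¬B ⊔ ¬C)) unsat w.r.t. T
   apply at x₀: D⊑∃r.E; D⊑C
   open: L(x₀) ⊇ {C, D, ¬B, ∃r.(∃r.B ⊔ ∃r.⊤), ∃r.E, …} (+ ∃-successors)
2. Hence D ⊑ (B ⊓ C): not entailed.

No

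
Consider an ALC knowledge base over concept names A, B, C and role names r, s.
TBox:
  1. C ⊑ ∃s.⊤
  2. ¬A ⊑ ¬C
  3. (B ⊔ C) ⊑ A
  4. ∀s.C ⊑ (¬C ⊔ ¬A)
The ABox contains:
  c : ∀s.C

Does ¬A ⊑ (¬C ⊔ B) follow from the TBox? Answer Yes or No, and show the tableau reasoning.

Yes

1. ¬A ⊑ (¬C ⊔ B)  ⇔  (¬A ⊓ (C ⊓ ¬B)) unsat w.r.t. T
   all branches close; clash {C, ¬C} at x₀
2. Hence ¬A ⊑ (¬C ⊔ B): entailed.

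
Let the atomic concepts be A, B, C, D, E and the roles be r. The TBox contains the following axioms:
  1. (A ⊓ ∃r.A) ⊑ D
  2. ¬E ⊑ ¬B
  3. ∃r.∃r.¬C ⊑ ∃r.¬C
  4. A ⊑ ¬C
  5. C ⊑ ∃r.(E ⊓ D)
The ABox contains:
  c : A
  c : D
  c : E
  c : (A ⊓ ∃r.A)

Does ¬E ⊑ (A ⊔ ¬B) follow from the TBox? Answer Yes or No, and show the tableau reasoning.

1. ¬E ⊑ (A ⊔ ¬B)  ⇔  (¬E ⊓ (¬A ⊓ B)) unsat w.r.t. T
   all branches close; clash {B, ¬B} at x₀
2. Hence ¬E ⊑ (A ⊔ ¬B): entailed.

Yes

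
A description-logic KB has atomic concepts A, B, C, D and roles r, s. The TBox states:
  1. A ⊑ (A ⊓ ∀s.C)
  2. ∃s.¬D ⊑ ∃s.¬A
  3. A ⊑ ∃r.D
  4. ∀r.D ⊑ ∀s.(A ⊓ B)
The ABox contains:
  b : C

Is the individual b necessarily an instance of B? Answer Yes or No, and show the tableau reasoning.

1. b : B?  L(b) = {C} ∪ {¬B}
   open: L(b) ⊇ {C, ¬A, ¬B, ∀s.D, ∃r.¬D} (+ ∃-successors) — b ∉ B possible
2. Hence b : B: not entailed.

No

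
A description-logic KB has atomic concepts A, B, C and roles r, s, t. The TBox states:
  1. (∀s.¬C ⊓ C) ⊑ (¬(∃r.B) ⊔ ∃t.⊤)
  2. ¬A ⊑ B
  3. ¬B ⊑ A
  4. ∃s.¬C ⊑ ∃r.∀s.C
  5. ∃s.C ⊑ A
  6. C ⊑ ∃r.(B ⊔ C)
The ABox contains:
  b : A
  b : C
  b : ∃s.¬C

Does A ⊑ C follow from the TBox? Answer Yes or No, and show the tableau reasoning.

1. A ⊑ C  ⇔  (A ⊓ ¬C) unsat w.r.t. T
   open: L(x₀) ⊇ {A, ¬C, ∀s.C}
2. Hence A ⊑ C: not entailed.

No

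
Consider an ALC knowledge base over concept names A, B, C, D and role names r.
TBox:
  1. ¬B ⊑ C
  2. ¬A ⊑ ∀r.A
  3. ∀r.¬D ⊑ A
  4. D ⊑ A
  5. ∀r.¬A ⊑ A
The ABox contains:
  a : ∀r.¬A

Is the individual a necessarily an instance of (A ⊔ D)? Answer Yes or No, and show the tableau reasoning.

Yes

1. a : (A ⊔ D)?  L(a) = {∀r.¬A} ∪ {(¬A ⊓ ¬D)}
   clash {A, ¬A} at a — a ∈ (A ⊔ D)
2. Hence a : (A ⊔ D): entailed.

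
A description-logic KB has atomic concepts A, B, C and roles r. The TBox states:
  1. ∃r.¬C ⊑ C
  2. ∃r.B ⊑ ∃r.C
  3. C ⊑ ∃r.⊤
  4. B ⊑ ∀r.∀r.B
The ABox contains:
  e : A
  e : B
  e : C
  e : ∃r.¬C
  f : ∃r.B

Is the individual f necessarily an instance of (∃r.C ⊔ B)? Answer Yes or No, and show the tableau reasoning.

Yes

1. f : (∃r.C ⊔ B)?  L(f) = {∃r.B} ∪ {(∀r.¬C ⊓ ¬B)}
   clash {C, ¬C} at an ∃-successor — f ∈ (∃r.C ⊔ B)
2. Hence f : (∃r.C ⊔ B): entailed.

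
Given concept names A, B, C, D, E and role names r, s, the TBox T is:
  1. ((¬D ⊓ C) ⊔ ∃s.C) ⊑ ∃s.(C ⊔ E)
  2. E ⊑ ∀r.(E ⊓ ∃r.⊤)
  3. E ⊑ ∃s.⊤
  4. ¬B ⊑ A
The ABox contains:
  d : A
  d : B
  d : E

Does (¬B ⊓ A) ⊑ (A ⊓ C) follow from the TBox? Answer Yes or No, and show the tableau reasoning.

1. (¬B ⊓ A) ⊑ (A ⊓ C)  ⇔  ((¬B ⊓ A) ⊓ (¬A ⊔ ¬C)) unsat w.r.t. T
   open: L(x₀) ⊇ {A, ¬B, ¬C, ¬E, ∀s.¬C}
2. Hence (¬B ⊓ A) ⊑ (A ⊓ C): not entailed.

No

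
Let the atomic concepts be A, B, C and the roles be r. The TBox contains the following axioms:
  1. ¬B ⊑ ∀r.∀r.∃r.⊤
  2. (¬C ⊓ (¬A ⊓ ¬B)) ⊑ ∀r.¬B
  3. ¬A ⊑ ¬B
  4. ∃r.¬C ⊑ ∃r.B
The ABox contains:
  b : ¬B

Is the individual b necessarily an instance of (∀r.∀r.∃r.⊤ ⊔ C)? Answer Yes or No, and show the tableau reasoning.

Yes

1. b : (∀r.∀r.∃r.⊤ ⊔ C)?  L(b) = {¬B} ∪ {(∃r.∃r.∀r.⊥ ⊓ ¬C)}
   clash ⊥ at an ∃-successor — b ∈ (∀r.∀r.∃r.⊤ ⊔ C)
2. Hence b : (∀r.∀r.∃r.⊤ ⊔ C): entailed.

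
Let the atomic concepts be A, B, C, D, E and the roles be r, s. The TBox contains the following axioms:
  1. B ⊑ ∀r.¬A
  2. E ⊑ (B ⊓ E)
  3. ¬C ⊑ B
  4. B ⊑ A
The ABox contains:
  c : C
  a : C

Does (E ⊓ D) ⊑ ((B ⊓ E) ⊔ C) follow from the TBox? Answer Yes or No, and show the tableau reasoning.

Yes

1. (E ⊓ D) ⊑ ((B ⊓ E) ⊔ C)  ⇔  ((E ⊓ D) ⊓ ((¬B ⊔ ¬E) ⊓ ¬C)) unsat w.r.t. T
   all branches close; clash {E, ¬E} at x₀
2. Hence (E ⊓ D) ⊑ ((B ⊓ E) ⊔ C): entailed.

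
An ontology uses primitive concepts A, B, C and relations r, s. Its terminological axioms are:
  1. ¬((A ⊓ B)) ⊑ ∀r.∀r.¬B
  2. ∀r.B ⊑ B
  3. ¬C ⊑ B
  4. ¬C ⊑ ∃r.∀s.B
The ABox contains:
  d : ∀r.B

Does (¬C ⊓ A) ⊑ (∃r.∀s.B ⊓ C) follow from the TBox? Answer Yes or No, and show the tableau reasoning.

No

1. (¬C ⊓ A) ⊑ (∃r.∀s.B ⊓ C)  ⇔  ((¬C ⊓ A) ⊓ (∀r.∃s.¬B ⊔ ¬C)) unsat w.r.t. T
   apply at x₀: ¬C⊑B; ¬C⊑∃r.∀s.B
   open: L(x₀) ⊇ {A, B, ¬C, ∃r.∀s.B} (+ ∃-successors)
2. Hence (¬C ⊓ A) ⊑ (∃r.∀s.B ⊓ C): not entailed.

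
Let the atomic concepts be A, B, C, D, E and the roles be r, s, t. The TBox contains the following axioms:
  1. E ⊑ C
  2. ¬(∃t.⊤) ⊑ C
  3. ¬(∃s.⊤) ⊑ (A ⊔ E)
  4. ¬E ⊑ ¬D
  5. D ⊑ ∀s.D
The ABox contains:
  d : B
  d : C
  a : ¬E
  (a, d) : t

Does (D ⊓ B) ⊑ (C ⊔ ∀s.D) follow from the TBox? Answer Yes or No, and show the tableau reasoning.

1. (D ⊓ B) ⊑ (C ⊔ ∀s.D)  ⇔  ((D ⊓ B) ⊓ (¬C ⊓ ∃s.¬D)) unsat w.r.t. T
   all branches close; clash {D, ¬D} at x₀
2. Hence (D ⊓ B) ⊑ (C ⊔ ∀s.D): entailed.

Yes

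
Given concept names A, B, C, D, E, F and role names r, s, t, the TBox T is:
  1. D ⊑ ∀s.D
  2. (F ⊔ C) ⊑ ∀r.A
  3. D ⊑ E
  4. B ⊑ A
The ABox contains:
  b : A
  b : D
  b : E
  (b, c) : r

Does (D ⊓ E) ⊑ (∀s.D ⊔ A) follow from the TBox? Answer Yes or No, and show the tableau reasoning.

1. (D ⊓ E) ⊑ (∀s.D ⊔ A)  ⇔  ((D ⊓ E) ⊓ (∃s.¬D ⊓ ¬A)) unsat w.r.t. T
   all branches close; clash {A, ¬A} at x₀
2. Hence (D ⊓ E) ⊑ (∀s.D ⊔ A): entailed.

Yes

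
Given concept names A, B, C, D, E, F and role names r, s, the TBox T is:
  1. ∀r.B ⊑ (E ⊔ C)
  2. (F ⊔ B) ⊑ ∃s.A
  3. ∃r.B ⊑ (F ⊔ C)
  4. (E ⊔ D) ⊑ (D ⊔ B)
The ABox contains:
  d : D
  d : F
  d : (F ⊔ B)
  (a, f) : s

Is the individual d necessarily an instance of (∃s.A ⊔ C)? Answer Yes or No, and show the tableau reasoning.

Yes

1. d : (∃s.A ⊔ C)?  L(d) = {D, F, (F ⊔ B)} ∪ {(∀s.¬A ⊓ ¬C)}
   clash {C, ¬C} at d — d ∈ (∃s.A ⊔ C)
2. Hence d : (∃s.A ⊔ C): entailed.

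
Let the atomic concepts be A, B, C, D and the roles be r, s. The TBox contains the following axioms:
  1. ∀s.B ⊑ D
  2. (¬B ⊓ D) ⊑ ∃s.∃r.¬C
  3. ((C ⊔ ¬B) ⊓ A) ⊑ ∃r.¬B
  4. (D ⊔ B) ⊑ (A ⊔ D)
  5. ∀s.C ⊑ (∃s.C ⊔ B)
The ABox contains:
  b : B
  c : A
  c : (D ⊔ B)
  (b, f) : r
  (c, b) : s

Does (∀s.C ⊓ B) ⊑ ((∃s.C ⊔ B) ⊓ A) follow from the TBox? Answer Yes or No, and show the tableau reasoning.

No

1. (∀s.C ⊓ B) ⊑ ((∃s.C ⊔ B) ⊓ A)  ⇔  ((∀s.C ⊓ B) ⊓ ((∀s.¬C ⊓ ¬B) ⊔ ¬A)) unsat w.r.t. T
   apply at x₀: ∀s.C⊑(∃s.C ⊔ B)
   open: L(x₀) ⊇ {B, D, ¬A, ¬C, ∀s.C}
2. Hence (∀s.C ⊓ B) ⊑ ((∃s.C ⊔ B) ⊓ A): not entailed.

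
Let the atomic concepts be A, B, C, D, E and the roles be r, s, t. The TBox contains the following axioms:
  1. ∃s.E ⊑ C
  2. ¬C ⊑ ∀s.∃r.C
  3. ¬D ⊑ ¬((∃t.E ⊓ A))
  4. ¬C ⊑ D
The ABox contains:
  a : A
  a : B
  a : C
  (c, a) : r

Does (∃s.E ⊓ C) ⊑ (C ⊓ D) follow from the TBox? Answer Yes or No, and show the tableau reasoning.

No

1. (∃s.E ⊓ C) ⊑ (C ⊓ D)  ⇔  ((∃s.E ⊓ C) ⊓ (¬C ⊔ ¬D)) unsat w.r.t. T
   open: L(x₀) ⊇ {C, ¬D, ∀t.¬E, ∃s.E} (+ ∃-successors)
2. Hence (∃s.E ⊓ C) ⊑ (C ⊓ D): not entailed.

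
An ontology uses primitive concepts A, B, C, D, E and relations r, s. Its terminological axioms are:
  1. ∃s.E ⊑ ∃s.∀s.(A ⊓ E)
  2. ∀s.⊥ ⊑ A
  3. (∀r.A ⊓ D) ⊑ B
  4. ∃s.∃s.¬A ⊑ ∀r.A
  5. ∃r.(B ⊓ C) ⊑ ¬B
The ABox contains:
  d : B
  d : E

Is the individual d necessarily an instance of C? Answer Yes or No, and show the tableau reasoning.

1. d : C?  L(d) = {B, E} ∪ {¬C}
   open: L(d) ⊇ {B, E, ¬C, ∀r.(¬B ⊔ ¬C), ∀s.¬E, …} (+ ∃-successors) — d ∉ C possible
2. Hence d : C: not entailed.

No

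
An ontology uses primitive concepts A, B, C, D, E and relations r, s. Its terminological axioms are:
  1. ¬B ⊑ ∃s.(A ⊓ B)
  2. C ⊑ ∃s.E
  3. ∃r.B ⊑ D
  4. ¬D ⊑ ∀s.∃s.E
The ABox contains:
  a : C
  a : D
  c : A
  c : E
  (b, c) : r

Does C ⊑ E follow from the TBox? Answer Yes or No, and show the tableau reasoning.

1. C ⊑ E  ⇔  (C ⊓ ¬E) unsat w.r.t. T
   apply at x₀: C⊑∃s.E
   open: L(x₀) ⊇ {B, C, D, ¬E, ∃s.E} (+ ∃-successors)
2. Hence C ⊑ E: not entailed.

No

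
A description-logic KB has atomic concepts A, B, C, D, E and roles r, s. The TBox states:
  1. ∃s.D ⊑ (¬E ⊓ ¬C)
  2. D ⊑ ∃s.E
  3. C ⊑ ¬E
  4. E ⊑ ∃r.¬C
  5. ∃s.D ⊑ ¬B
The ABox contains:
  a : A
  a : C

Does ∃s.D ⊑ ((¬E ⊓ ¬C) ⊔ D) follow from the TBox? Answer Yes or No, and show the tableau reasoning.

Yes

1. ∃s.D ⊑ ((¬E ⊓ ¬C) ⊔ D)  ⇔  (∃s.D ⊓ ((E ⊔ C) ⊓ ¬D)) unsat w.r.t. T
   all branches close; clash {C, ¬C} at x₀
2. Hence ∃s.D ⊑ ((¬E ⊓ ¬C) ⊔ D): entailed.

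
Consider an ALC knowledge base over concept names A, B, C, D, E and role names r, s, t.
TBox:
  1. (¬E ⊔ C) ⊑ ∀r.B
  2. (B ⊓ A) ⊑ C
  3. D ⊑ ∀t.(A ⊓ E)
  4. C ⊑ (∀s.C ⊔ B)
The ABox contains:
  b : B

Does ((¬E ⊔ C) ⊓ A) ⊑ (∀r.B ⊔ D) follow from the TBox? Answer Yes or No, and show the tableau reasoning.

1. ((¬E ⊔ C) ⊓ A) ⊑ (∀r.B ⊔ D)  ⇔  (((¬E ⊔ C) ⊓ A) ⊓ (∃r.¬B ⊓ ¬D)) unsat w.r.t. T
   all branches close; clash {B, ¬B} at an ∃-successor
2. Hence ((¬E ⊔ C) ⊓ A) ⊑ (∀r.B ⊔ D): entailed.

Yes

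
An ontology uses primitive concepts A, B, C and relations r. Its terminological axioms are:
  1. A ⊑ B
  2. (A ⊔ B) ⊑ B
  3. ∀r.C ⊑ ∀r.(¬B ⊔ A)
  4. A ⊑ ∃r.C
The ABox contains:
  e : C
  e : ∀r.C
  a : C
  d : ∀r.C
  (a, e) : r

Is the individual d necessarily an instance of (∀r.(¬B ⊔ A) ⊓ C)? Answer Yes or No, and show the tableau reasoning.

No

1. d : (∀r.(¬B ⊔ A) ⊓ C)?  L(d) = {∀r.C} ∪ {(∃r.(B ⊓ ¬A) ⊔ ¬C)}
   apply at d: ∀r.C⊑∀r.(¬B ⊔ A)
   open: L(d) ⊇ {¬A, ¬B, ¬C, ∀r.(¬B ⊔ A), ∀r.C} — d ∉ (∀r.(¬B ⊔ A) ⊓ C) possible
2. Hence d : (∀r.(¬B ⊔ A) ⊓ C): not entailed.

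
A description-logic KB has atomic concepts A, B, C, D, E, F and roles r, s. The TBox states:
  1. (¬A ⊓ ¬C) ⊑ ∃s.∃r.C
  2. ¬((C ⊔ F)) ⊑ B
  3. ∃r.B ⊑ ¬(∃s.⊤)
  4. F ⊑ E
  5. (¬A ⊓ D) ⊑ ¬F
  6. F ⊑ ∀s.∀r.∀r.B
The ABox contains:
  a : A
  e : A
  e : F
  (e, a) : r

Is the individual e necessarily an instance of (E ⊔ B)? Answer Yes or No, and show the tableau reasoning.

1. e : (E ⊔ B)?  L(e) = {A, F} ∪ {(¬E ⊓ ¬B)}
   clash {B, ¬B} at e — e ∈ (E ⊔ B)
2. Hence e : (E ⊔ B): entailed.

Yes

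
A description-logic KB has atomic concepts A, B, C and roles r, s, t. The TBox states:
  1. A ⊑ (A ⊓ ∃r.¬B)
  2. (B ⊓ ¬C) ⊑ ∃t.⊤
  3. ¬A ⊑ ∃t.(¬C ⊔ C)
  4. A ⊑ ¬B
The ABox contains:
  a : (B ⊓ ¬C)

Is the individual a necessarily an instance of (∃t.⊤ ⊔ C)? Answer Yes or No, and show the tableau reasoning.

1. a : (∃t.⊤ ⊔ C)?  L(a) = {(B ⊓ ¬C)} ∪ {(∀t.⊥ ⊓ ¬C)}
   clash {B, ¬B} at a — a ∈ (∃t.⊤ ⊔ C)
2. Hence a : (∃t.⊤ ⊔ C): entailed.

Yes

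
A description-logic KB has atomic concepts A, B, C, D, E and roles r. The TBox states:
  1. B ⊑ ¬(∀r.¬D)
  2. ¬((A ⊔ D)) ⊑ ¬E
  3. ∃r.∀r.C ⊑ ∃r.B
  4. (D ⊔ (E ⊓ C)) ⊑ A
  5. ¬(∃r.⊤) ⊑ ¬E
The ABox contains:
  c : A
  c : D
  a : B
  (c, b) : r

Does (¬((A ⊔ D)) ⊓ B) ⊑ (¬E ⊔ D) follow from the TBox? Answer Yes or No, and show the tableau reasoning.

Yes

1. (¬((A ⊔ D)) ⊓ B) ⊑ (¬E ⊔ D)  ⇔  (((¬A ⊓ ¬D) ⊓ B) ⊓ (E ⊓ ¬D)) unsat w.r.t. T
   all branches close; clash {E, ¬E} at x₀
2. Hence (¬((A ⊔ D)) ⊓ B) ⊑ (¬E ⊔ D): entailed.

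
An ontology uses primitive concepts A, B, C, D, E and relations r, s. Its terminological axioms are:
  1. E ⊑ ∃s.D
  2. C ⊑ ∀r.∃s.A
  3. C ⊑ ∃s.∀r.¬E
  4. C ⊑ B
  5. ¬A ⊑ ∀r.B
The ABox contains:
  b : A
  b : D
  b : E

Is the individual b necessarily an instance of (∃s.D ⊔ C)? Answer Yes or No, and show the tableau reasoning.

Yes

1. b : (∃s.D ⊔ C)?  L(b) = {A, D, E} ∪ {(∀s.¬D ⊓ ¬C)}
   clash {D, ¬D} at an ∃-successor — b ∈ (∃s.D ⊔ C)
2. Hence b : (∃s.D ⊔ C): entailed.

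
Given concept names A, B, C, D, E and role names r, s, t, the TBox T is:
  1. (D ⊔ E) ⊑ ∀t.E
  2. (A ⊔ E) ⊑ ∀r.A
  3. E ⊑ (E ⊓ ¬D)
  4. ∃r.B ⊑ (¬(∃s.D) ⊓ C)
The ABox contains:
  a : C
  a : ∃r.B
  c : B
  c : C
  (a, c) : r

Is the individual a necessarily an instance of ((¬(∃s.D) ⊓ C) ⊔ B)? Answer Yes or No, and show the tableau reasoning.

Yes

1. a : ((¬(∃s.D) ⊓ C) ⊔ B)?  L(a) = {C, ∃r.B} ∪ {((∃s.D ⊔ ¬C) ⊓ ¬B)}
   clash {C, ¬C} at a — a ∈ ((¬(∃s.D) ⊓ C) ⊔ B)
2. Hence a : ((¬(∃s.D) ⊓ C) ⊔ B): entailed.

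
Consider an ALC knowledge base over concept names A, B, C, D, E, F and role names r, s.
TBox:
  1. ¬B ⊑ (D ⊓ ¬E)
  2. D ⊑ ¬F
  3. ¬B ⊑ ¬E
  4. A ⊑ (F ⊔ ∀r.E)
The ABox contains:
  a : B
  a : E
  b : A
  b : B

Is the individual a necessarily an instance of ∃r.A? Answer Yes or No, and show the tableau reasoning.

1. a : ∃r.A?  L(a) = {B, E} ∪ {∀r.¬A}
   open: L(a) ⊇ {B, E, ¬A, ¬D, ∀r.¬A} — a ∉ ∃r.A possible
2. Hence a : ∃r.A: not entailed.

No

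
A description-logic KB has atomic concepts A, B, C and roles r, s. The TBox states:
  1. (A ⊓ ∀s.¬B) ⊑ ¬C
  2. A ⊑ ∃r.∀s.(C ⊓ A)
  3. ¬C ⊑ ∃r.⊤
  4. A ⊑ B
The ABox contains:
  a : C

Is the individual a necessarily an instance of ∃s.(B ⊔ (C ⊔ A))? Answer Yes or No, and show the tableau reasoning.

No

1. a : ∃s.(B ⊔ (C ⊔ A))?  L(a) = {C} ∪ {∀s.(¬B ⊓ (¬C ⊓ ¬A))}
   open: L(a) ⊇ {C, ¬A, ∀s.(¬B ⊓ (¬C ⊓ ¬A))} — a ∉ ∃s.(B ⊔ (C ⊔ A)) possible
2. Hence a : ∃s.(B ⊔ (C ⊔ A)): not entailed.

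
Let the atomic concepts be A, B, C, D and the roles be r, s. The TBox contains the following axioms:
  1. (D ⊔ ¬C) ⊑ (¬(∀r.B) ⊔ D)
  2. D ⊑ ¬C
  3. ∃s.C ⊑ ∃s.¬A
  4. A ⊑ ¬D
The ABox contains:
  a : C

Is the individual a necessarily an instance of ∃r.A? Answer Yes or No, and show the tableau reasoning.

1. a : ∃r.A?  L(a) = {C} ∪ {∀r.¬A}
   open: L(a) ⊇ {C, ¬A, ¬D, ∀r.¬A, ∀s.¬C} — a ∉ ∃r.A possible
2. Hence a : ∃r.A: not entailed.

No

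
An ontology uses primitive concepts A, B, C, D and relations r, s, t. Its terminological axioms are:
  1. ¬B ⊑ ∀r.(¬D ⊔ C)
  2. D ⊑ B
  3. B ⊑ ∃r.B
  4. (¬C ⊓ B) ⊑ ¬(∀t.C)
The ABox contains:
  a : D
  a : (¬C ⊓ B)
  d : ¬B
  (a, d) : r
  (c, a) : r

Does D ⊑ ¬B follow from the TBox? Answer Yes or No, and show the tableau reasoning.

1. D ⊑ ¬B  ⇔  (D ⊓ B) unsat w.r.t. T
   apply at x₀: B⊑∃r.B
   open: L(x₀) ⊇ {B, C, D, ∃r.B} (+ ∃-successors)
2. Hence D ⊑ ¬B: not entailed.

No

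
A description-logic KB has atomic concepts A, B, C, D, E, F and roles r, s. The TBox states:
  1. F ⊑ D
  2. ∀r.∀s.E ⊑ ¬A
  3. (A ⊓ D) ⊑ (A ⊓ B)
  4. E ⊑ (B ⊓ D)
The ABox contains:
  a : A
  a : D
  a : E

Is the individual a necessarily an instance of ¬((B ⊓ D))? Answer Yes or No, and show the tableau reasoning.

1. a : ¬((B ⊓ D))?  L(a) = {A, D, E} ∪ {(B ⊓ D)}
   open: L(a) ⊇ {A, B, D, E, ∃r.∃s.¬E} (+ ∃-successors) — a ∉ ¬((B ⊓ D)) possible
2. Hence a : ¬((B ⊓ D)): not entailed.

No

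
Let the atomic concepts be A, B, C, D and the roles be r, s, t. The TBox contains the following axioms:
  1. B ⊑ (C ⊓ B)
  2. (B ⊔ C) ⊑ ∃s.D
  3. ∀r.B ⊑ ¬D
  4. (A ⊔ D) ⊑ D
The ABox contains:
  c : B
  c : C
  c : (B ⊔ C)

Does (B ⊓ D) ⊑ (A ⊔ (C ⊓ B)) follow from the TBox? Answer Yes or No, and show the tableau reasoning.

Yes

1. (B ⊓ D) ⊑ (A ⊔ (C ⊓ B))  ⇔  ((B ⊓ D) ⊓ (¬A ⊓ (¬C ⊔ ¬B))) unsat w.r.t. T
   all branches close; clash {B, ¬B} at x₀
2. Hence (B ⊓ D) ⊑ (A ⊔ (C ⊓ B)): entailed.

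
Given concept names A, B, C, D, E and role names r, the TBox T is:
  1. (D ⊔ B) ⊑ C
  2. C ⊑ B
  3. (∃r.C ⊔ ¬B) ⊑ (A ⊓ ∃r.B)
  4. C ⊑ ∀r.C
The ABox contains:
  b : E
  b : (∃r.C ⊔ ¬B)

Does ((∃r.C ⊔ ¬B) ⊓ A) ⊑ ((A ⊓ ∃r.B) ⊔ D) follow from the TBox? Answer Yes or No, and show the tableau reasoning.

1. ((∃r.C ⊔ ¬B) ⊓ A) ⊑ ((A ⊓ ∃r.B) ⊔ D)  ⇔  (((∃r.C ⊔ ¬B) ⊓ A) ⊓ ((¬A ⊔ ∀r.¬B) ⊓ ¬D)) unsat w.r.t. T
   all branches close; clash {B, ¬B} at x₀
2. Hence ((∃r.C ⊔ ¬B) ⊓ A) ⊑ ((A ⊓ ∃r.B) ⊔ D): entailed.

Yes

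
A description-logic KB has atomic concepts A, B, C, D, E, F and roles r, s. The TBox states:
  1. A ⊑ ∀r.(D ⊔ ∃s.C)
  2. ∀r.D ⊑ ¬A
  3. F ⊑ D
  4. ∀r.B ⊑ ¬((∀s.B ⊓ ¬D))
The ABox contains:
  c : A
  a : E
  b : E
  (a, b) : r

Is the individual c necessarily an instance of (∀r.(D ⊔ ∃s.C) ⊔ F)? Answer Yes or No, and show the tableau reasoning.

1. c : (∀r.(D ⊔ ∃s.C) ⊔ F)?  L(c) = {A} ∪ {(∃r.(¬D ⊓ ∀s.¬C) ⊓ ¬F)}
   clash {A, ¬A} at c — c ∈ (∀r.(D ⊔ ∃s.C) ⊔ F)
2. Hence c : (∀r.(D ⊔ ∃s.C) ⊔ F): entailed.

Yes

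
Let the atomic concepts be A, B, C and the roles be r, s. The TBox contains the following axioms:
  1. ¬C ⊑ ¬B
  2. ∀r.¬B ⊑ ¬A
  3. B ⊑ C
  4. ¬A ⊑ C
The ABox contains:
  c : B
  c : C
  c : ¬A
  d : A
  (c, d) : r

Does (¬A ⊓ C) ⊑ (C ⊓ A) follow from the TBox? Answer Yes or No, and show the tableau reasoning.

No

1. (¬A ⊓ C) ⊑ (C ⊓ A)  ⇔  ((¬A ⊓ C) ⊓ (¬C ⊔ ¬A)) unsat w.r.t. T
   open: L(x₀) ⊇ {C, ¬A}
2. Hence (¬A ⊓ C) ⊑ (C ⊓ A): not entailed.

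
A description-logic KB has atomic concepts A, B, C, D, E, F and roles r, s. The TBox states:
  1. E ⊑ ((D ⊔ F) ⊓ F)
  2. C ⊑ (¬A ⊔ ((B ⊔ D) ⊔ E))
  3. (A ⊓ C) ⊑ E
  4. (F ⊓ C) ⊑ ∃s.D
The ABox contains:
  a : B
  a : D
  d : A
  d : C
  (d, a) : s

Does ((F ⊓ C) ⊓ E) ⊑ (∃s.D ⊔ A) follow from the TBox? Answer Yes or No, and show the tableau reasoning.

Yes

1. ((F ⊓ C) ⊓ E) ⊑ (∃s.D ⊔ A)  ⇔  (((F ⊓ C) ⊓ E) ⊓ (∀s.¬D ⊓ ¬A)) unsat w.r.t. T
   all branches close; clash {D, ¬D} at an ∃-successor
2. Hence ((F ⊓ C) ⊓ E) ⊑ (∃s.D ⊔ A): entailed.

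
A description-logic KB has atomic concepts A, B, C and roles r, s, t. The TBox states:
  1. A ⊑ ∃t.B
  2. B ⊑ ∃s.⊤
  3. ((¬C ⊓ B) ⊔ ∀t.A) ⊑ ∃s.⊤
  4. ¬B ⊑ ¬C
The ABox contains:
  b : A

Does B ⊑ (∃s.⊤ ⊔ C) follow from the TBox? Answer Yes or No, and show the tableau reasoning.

1. B ⊑ (∃s.⊤ ⊔ C)  ⇔  (B ⊓ (∀s.⊥ ⊓ ¬C)) unsat w.r.t. T
   all branches close; clash ⊥ at an ∃-successor
2. Hence B ⊑ (∃s.⊤ ⊔ C): entailed.

Yes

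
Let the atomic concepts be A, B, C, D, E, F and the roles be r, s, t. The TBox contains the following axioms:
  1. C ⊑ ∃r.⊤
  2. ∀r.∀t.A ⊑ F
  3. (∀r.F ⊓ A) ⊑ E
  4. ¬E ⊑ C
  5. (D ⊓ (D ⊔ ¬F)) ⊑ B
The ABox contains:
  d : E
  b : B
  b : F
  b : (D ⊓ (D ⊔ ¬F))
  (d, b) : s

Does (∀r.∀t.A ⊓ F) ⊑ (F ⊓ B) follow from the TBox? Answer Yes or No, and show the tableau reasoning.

1. (∀r.∀t.A ⊓ F) ⊑ (F ⊓ B)  ⇔  ((∀r.∀t.A ⊓ F) ⊓ (¬F ⊔ ¬B)) unsat w.r.t. T
   open: L(x₀) ⊇ {E, F, ¬B, ¬C, ¬D, …}
2. Hence (∀r.∀t.A ⊓ F) ⊑ (F ⊓ B): not entailed.

No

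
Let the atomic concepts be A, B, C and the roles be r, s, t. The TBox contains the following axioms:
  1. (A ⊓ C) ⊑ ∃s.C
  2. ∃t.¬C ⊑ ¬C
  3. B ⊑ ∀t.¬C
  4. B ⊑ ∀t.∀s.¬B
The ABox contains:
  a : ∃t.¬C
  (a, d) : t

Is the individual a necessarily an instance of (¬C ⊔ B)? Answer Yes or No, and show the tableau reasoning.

1. a : (¬C ⊔ B)?  L(a) = {∃t.¬C} ∪ {(C ⊓ ¬B)}
   clash {C, ¬C} at a — a ∈ (¬C ⊔ B)
2. Hence a : (¬C ⊔ B): entailed.

Yes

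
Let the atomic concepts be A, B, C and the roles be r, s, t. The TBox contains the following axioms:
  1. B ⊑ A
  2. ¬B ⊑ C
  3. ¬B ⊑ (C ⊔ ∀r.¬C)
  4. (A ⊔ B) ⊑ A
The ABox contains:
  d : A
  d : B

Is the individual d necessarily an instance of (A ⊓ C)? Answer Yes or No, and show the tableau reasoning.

No

1. d : (A ⊓ C)?  L(d) = {A, B} ∪ {(¬A ⊔ ¬C)}
   open: L(d) ⊇ {A, B, ¬C} — d ∉ (A ⊓ C) possible
2. Hence d : (A ⊓ C): not entailed.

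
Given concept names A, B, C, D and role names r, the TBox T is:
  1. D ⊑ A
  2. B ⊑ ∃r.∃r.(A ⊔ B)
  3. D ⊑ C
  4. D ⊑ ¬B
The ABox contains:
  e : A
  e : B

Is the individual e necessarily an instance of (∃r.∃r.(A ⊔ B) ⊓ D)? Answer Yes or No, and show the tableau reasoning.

No

1. e : (∃r.∃r.(A ⊔ B) ⊓ D)?  L(e) = {A, B} ∪ {(∀r.∀r.(¬A ⊓ ¬B) ⊔ ¬D)}
   apply at e: B⊑∃r.∃r.(A ⊔ B)
   open: L(e) ⊇ {A, B, ¬D, ∃r.∃r.(A ⊔ B)} (+ ∃-successors) — e ∉ (∃r.∃r.(A ⊔ B) ⊓ D) possible
2. Hence e : (∃r.∃r.(A ⊔ B) ⊓ D): not entailed.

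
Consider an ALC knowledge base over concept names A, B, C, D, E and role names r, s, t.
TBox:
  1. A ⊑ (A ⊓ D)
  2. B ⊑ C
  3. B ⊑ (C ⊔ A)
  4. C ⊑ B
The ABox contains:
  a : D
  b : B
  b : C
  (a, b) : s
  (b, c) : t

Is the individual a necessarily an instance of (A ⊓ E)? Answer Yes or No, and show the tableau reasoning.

No

1. a : (A ⊓ E)?  L(a) = {D} ∪ {(¬A ⊔ ¬E)}
   open: L(a) ⊇ {D, ¬A, ¬B, ¬C} — a ∉ (A ⊓ E) possible
2. Hence a : (A ⊓ E): not entailed.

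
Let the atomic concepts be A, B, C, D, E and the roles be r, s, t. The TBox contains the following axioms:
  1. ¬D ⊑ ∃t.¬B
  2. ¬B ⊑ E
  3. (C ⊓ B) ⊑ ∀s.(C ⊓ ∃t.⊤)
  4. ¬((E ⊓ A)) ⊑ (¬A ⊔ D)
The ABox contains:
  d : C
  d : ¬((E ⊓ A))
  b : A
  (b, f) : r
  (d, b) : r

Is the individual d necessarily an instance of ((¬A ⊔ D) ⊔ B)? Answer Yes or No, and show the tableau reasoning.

1. d : ((¬A ⊔ D) ⊔ B)?  L(d) = {C, ¬((E ⊓ A))} ∪ {((A ⊓ ¬D) ⊓ ¬B)}
   clash {A, ¬A} at d — d ∈ ((¬A ⊔ D) ⊔ B)
2. Hence d : ((¬A ⊔ D) ⊔ B): entailed.

Yes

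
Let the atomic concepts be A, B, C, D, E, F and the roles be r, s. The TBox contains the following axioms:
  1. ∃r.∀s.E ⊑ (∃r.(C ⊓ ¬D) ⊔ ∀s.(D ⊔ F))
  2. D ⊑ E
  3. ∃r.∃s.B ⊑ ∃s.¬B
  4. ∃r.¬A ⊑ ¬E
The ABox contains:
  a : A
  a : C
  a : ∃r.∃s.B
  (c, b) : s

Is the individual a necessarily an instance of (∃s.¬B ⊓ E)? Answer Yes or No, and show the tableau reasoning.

No

1. a : (∃s.¬B ⊓ E)?  L(a) = {A, C, ∃r.∃s.B} ∪ {(∀s.B ⊔ ¬E)}
   apply at a: ∃r.∃s.B⊑∃s.¬B
   open: L(a) ⊇ {A, C, ¬D, ¬E, ∀r.A, …} (+ ∃-successors) — a ∉ (∃s.¬B ⊓ E) possible
2. Hence a : (∃s.¬B ⊓ E): not entailed.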